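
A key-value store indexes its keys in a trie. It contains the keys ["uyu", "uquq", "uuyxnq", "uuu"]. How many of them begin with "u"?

4

Walk to "u"; the words in its subtree are exactly those with that prefix.
Words under "u": uquq, uuu, uuyxnq, uyu
Count: 4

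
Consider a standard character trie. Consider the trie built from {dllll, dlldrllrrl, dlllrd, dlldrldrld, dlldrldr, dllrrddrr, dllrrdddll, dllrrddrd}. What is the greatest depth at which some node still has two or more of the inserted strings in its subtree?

8

The deepest shared node is where two words last agree before diverging.
e.g. "dlldrldr" and "dlldrldrld" share the prefix "dlldrldr" of length 8; no pair shares a longer one.
Longest shared-prefix length: 8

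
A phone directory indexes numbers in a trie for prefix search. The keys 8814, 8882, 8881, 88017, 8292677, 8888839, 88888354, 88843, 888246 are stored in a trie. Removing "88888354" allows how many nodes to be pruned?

2

After clearing the end-marker at "88888354", prune upward until reaching a node still needed by another word.
The suffix "54" (2 nodes) is used only by "88888354"; the node for "888883" still has the child "9", so pruning stops there.
Nodes removed: 2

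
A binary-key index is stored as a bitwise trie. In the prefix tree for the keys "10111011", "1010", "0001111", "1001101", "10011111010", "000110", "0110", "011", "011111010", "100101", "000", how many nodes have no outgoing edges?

Leaves are exactly the stored words that no other stored word extends.
Those words: "000110", "0001111", "0110", "011111010", "100101", "1001101", "10011111010", "1010", "10111011"
Leaf count: 9

9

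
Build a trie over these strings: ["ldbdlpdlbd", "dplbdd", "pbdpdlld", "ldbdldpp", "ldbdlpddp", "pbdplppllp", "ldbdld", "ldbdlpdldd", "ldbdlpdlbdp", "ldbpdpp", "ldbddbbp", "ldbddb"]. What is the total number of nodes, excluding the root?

46

For each word, the new-node count is its length minus the longest prefix already in the trie:
  "ldbdlpdlbd" → 10 new (l, d, b, d, l, p, d, l, b, d)
  "dplbdd" → 6 new (d, p, l, b, d, d)
  "pbdpdlld" → 8 new (p, b, d, p, d, l, l, d)
  "ldbdldpp" → prefix "ldbdl" already present; 3 new (d, p, p)
  "ldbdlpddp" → prefix "ldbdlpd" already present; 2 new (d, p)
  "pbdplppllp" → prefix "pbdp" already present; 6 new (l, p, p, l, l, p)
  "ldbdld" → prefix "ldbdld" already present; 0 new (none)
  "ldbdlpdldd" → prefix "ldbdlpdl" already present; 2 new (d, d)
  "ldbdlpdlbdp" → prefix "ldbdlpdlbd" already present; 1 new (p)
  "ldbpdpp" → prefix "ldb" already present; 4 new (p, d, p, p)
  "ldbddbbp" → prefix "ldbd" already present; 4 new (d, b, b, p)
  "ldbddb" → prefix "ldbddb" already present; 0 new (none)
Total nodes = 10 + 6 + 8 + 3 + 2 + 6 + 0 + 2 + 1 + 4 + 4 + 0 = 46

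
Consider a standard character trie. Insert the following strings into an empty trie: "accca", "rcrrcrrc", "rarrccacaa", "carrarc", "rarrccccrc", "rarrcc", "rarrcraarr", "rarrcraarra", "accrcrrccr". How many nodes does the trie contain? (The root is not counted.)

46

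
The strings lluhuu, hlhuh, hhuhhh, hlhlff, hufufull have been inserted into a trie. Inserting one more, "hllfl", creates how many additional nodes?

Walking "hllfl" from the root, the first 2 characters ("hl") follow existing edges; "l" is the first miss.
So 5 − 2 = 3 new nodes.

3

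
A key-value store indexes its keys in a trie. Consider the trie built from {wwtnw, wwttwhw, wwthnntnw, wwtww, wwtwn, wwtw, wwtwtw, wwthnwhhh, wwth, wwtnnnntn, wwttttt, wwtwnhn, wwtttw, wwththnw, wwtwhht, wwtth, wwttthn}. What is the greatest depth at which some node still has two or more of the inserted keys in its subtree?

5

The deepest shared node is where two words last agree before diverging.
"wwthnntnw" and "wwthnwhhh" agree on "wwthn" (5 characters) before diverging; nothing deeper is shared.
Longest shared-prefix length: 5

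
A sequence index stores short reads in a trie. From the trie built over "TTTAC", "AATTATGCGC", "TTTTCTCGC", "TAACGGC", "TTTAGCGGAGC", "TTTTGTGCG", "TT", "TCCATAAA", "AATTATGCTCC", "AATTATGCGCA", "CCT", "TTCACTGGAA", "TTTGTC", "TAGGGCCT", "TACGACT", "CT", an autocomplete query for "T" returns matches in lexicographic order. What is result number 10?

Words with prefix "T", in lexicographic order: "TAACGGC", "TACGACT", "TAGGGCCT", "TCCATAAA", "TT", "TTCACTGGAA", "TTTAC", "TTTAGCGGAGC", "TTTGTC", "TTTTCTCGC", "TTTTGTGCG"
The 10th is TTTTCTCGC.

TTTTCTCGC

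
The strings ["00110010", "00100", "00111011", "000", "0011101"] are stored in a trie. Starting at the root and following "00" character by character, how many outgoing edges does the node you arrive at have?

Walk "00" from the root, arriving at one node.
Characters that immediately follow "00" among the stored strings: {0, 1}.
That node has 2 child edges.

2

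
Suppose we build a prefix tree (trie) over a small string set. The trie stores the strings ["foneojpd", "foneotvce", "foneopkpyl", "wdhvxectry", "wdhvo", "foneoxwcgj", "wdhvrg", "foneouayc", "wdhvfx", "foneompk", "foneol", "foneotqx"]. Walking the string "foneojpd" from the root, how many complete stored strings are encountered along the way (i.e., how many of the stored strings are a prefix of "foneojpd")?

Walk "foneojpd" from the root; an end-of-word marker is hit whenever a stored word is a prefix of "foneojpd".
Prefixes of the query that are stored words: "foneojpd"
Count: 1

1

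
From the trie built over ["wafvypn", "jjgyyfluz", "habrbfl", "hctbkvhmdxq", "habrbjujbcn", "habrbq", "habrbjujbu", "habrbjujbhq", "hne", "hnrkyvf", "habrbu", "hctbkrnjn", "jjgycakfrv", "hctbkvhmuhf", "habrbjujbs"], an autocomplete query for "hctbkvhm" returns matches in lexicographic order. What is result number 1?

hctbkvhmdxq

Words with prefix "hctbkvhm", in lexicographic order: "hctbkvhmdxq", "hctbkvhmuhf"
The 1st is hctbkvhmdxq.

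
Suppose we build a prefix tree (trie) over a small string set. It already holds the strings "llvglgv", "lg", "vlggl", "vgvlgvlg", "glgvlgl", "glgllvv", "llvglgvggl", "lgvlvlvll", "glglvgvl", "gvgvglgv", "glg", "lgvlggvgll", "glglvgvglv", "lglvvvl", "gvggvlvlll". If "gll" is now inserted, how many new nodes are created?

The longest prefix of "gll" already in the trie is "gl" (length 2).
New nodes needed: |"gll"| − 2 = 3 − 2 = 1.

1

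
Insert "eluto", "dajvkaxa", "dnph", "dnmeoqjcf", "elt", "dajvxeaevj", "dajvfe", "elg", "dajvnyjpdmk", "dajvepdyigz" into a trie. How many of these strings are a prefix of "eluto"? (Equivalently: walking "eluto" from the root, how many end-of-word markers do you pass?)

Traverse "eluto" character by character; count nodes along the way that are marked as word ends.
Prefixes of the query that are stored words: "eluto"
Count: 1

1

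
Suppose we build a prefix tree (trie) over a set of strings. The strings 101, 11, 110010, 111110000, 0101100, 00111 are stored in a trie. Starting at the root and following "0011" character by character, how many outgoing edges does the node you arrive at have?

Follow the path "0011" to its node, then look at its outgoing edges.
Distinct next characters after "0011": 1.
That node has 1 child edge.

1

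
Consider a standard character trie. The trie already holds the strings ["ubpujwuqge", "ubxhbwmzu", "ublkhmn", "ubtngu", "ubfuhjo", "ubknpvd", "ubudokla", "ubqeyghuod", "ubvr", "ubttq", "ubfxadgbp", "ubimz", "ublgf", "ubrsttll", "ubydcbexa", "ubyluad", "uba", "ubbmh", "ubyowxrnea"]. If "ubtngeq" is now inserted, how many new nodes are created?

2

The longest prefix of "ubtngeq" already in the trie is "ubtng" (length 5).
So 7 − 5 = 2 new nodes.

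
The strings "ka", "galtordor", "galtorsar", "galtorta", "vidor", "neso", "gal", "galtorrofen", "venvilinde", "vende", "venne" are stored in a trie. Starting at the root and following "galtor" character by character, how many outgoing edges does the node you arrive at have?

4

Walk "galtor" from the root, arriving at one node.
Distinct next characters after "galtor": d, r, s, t.
That node has 4 child edges.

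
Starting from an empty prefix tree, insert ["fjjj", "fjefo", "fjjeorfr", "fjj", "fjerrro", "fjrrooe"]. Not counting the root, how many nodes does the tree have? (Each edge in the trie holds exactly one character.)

21

Trie structure (* marks end of a word):
(root)
└─ f
   └─ j
      ├─ e
      │  ├─ f
      │  │  └─ o *
      │  └─ r
      │     └─ r
      │        └─ r
      │           └─ o *
      ├─ j *
      │  ├─ e
      │  │  └─ o
      │  │     └─ r
      │  │        └─ f
      │  │           └─ r *
      │  └─ j *
      └─ r
         └─ r
            └─ o
               └─ o
                  └─ e *
Counting every labelled node above: 21.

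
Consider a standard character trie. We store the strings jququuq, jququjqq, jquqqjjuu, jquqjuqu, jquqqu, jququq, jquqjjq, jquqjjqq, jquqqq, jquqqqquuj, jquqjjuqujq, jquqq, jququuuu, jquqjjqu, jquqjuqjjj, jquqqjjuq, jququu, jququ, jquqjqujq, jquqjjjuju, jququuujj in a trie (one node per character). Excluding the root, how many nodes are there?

51

Insert word by word; a character creates a node only if that edge doesn't already exist:
  "jququuq" → 7 new (j, q, u, q, u, u, q)
  "jququjqq" → prefix "jququ" already present; 3 new (j, q, q)
  "jquqqjjuu" → prefix "jquq" already present; 5 new (q, j, j, u, u)
  "jquqjuqu" → prefix "jquq" already present; 4 new (j, u, q, u)
  "jquqqu" → prefix "jquqq" already present; 1 new (u)
  "jququq" → prefix "jququ" already present; 1 new (q)
  "jquqjjq" → prefix "jquqj" already present; 2 new (j, q)
  "jquqjjqq" → prefix "jquqjjq" already present; 1 new (q)
  "jquqqq" → prefix "jquqq" already present; 1 new (q)
  "jquqqqquuj" → prefix "jquqqq" already present; 4 new (q, u, u, j)
  "jquqjjuqujq" → prefix "jquqjj" already present; 5 new (u, q, u, j, q)
  "jquqq" → prefix "jquqq" already present; 0 new (none)
  "jququuuu" → prefix "jququu" already present; 2 new (u, u)
  "jquqjjqu" → prefix "jquqjjq" already present; 1 new (u)
  "jquqjuqjjj" → prefix "jquqjuq" already present; 3 new (j, j, j)
  "jquqqjjuq" → prefix "jquqqjju" already present; 1 new (q)
  "jququu" → prefix "jququu" already present; 0 new (none)
  "jququ" → prefix "jququ" already present; 0 new (none)
  "jquqjqujq" → prefix "jquqj" already present; 4 new (q, u, j, q)
  "jquqjjjuju" → prefix "jquqjj" already present; 4 new (j, u, j, u)
  "jququuujj" → prefix "jququuu" already present; 2 new (j, j)
Total nodes = 7 + 3 + 5 + 4 + 1 + 1 + 2 + 1 + 1 + 4 + 5 + 0 + 2 + 1 + 3 + 1 + 0 + 0 + 4 + 4 + 2 = 51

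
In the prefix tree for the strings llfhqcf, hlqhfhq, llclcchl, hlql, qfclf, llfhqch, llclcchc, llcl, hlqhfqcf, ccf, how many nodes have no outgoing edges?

Leaves are exactly the stored words that no other stored word extends.
Those words: "ccf", "hlqhfhq", "hlqhfqcf", "hlql", "llclcchc", "llclcchl", "llfhqcf", "llfhqch", "qfclf"
Leaf count: 9

9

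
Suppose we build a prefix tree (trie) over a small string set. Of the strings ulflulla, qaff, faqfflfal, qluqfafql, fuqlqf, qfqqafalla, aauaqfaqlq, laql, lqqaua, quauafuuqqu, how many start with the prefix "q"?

4

Filter for entries beginning with "q":
Matches: "qaff", "qfqqafalla", "qluqfafql", "quauafuuqqu"
Count: 4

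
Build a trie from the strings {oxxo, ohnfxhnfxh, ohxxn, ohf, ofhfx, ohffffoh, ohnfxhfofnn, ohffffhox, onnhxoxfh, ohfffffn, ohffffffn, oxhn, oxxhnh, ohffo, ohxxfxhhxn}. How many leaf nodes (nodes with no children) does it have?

14

Leaves are exactly the stored words that no other stored word extends.
Those words: "ofhfx", "ohffffffn", "ohfffffn", "ohffffhox", "ohffffoh", "ohffo", "ohnfxhfofnn", "ohnfxhnfxh", "ohxxfxhhxn", "ohxxn", "onnhxoxfh", "oxhn", "oxxhnh", "oxxo"
Leaf count: 14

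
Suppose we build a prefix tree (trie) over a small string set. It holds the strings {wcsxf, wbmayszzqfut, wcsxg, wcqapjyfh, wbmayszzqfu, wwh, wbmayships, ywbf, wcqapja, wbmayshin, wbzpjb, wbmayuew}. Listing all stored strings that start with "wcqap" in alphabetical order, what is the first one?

Filter for "wcqap…" and sort: "wcqapja", "wcqapjyfh"
Position 1: wcqapja

wcqapja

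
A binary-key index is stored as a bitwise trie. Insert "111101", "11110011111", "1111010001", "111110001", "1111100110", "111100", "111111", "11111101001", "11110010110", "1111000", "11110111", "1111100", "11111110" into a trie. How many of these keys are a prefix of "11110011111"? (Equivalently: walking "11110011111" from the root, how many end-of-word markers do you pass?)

Walk "11110011111" from the root; an end-of-word marker is hit whenever a stored word is a prefix of "11110011111".
Prefixes of the query that are stored words: "111100", "11110011111"
Count: 2

2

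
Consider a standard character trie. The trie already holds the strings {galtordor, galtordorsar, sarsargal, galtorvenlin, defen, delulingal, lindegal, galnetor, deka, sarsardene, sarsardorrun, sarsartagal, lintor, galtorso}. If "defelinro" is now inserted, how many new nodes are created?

5

The longest prefix of "defelinro" already in the trie is "defe" (length 4).
New nodes needed: |"defelinro"| − 4 = 9 − 4 = 5.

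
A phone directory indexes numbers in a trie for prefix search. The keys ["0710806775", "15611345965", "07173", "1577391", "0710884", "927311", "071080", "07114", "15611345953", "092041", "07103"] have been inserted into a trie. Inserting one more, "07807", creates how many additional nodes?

3

"07" is already a path in the trie; the remaining "807" must be added.
So 5 − 2 = 3 new nodes.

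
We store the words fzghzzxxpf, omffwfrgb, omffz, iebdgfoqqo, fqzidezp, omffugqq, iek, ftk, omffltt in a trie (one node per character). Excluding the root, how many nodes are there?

47

Trace insertions, counting only characters that open a new branch:
  "fzghzzxxpf" → 10 new (f, z, g, h, z, z, x, x, p, f)
  "omffwfrgb" → 9 new (o, m, f, f, w, f, r, g, b)
  "omffz" → prefix "omff" already present; 1 new (z)
  "iebdgfoqqo" → 10 new (i, e, b, d, g, f, o, q, q, o)
  "fqzidezp" → prefix "f" already present; 7 new (q, z, i, d, e, z, p)
  "omffugqq" → prefix "omff" already present; 4 new (u, g, q, q)
  "iek" → prefix "ie" already present; 1 new (k)
  "ftk" → prefix "f" already present; 2 new (t, k)
  "omffltt" → prefix "omff" already present; 3 new (l, t, t)
Total nodes = 10 + 9 + 1 + 10 + 7 + 4 + 1 + 2 + 3 = 47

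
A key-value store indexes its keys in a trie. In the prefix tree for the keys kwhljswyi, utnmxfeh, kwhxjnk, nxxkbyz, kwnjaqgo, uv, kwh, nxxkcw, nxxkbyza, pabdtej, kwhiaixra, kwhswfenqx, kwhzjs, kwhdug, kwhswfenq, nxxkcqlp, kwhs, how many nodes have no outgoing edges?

13

Leaves are exactly the stored words that no other stored word extends.
Those words: "kwhdug", "kwhiaixra", "kwhljswyi", "kwhswfenqx", "kwhxjnk", "kwhzjs", "kwnjaqgo", "nxxkbyza", "nxxkcqlp", "nxxkcw", "pabdtej", "utnmxfeh", "uv"
Leaf count: 13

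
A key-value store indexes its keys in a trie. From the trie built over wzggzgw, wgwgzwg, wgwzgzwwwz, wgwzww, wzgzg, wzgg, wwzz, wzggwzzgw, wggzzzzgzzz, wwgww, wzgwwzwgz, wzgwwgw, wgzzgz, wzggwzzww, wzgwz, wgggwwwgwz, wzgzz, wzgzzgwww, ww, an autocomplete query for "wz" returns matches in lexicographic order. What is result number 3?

wzggwzzww

DFS of the "wz" subtree visits, in order: "wzgg", "wzggwzzgw", "wzggwzzww", "wzggzgw", "wzgwwgw", "wzgwwzwgz", "wzgwz", "wzgzg", "wzgzz", "wzgzzgwww"
Position 3: wzggwzzww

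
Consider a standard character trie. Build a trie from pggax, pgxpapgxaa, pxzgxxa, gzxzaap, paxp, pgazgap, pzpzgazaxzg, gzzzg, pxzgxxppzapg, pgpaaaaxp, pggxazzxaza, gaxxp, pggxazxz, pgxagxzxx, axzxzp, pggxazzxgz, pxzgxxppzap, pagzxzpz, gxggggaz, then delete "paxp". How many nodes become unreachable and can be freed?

A node on "paxp"'s path can go only if nothing else ends at it or branches off below it.
The suffix "xp" (2 nodes) is used only by "paxp"; the node for "pa" still has the child "g", so pruning stops there.
Nodes removed: 2

2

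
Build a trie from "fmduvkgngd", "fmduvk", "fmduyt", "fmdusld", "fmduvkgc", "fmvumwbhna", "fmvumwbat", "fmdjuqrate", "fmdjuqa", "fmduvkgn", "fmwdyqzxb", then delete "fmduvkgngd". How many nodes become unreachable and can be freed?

Walk "fmduvkgngd" from the leaf back toward the root, removing each node that no remaining word uses.
The suffix "gd" (2 nodes) is used only by "fmduvkgngd"; "fmduvkgn" is itself a stored word, so pruning stops there.
Nodes removed: 2

2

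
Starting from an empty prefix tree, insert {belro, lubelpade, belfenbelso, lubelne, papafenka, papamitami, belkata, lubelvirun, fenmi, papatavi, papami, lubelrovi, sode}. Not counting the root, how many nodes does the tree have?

65

Insert word by word; a character creates a node only if that edge doesn't already exist:
  "belro" → 5 new (b, e, l, r, o)
  "lubelpade" → 9 new (l, u, b, e, l, p, a, d, e)
  "belfenbelso" → prefix "bel" already present; 8 new (f, e, n, b, e, l, s, o)
  "lubelne" → prefix "lubel" already present; 2 new (n, e)
  "papafenka" → 9 new (p, a, p, a, f, e, n, k, a)
  "papamitami" → prefix "papa" already present; 6 new (m, i, t, a, m, i)
  "belkata" → prefix "bel" already present; 4 new (k, a, t, a)
  "lubelvirun" → prefix "lubel" already present; 5 new (v, i, r, u, n)
  "fenmi" → 5 new (f, e, n, m, i)
  "papatavi" → prefix "papa" already present; 4 new (t, a, v, i)
  "papami" → prefix "papami" already present; 0 new (none)
  "lubelrovi" → prefix "lubel" already present; 4 new (r, o, v, i)
  "sode" → 4 new (s, o, d, e)
Total nodes = 5 + 9 + 8 + 2 + 9 + 6 + 4 + 5 + 5 + 4 + 0 + 4 + 4 = 65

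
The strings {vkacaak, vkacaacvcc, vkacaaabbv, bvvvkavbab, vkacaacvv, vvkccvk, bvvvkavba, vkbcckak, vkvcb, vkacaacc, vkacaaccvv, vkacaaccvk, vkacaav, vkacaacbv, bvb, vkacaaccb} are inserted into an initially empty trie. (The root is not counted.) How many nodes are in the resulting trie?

Count nodes per top-level branch (shared prefixes stored once):
  'b'-branch (bvb, bvvvkavba, bvvvkavbab): 11 nodes
  'v'-branch (vkacaaabbv, vkacaacbv, vkacaacc, vkacaaccb, vkacaaccvk, vkacaaccvv, vkacaacvcc, vkacaacvv, vkacaak, vkacaav, vkbcckak, vkvcb, vvkccvk): 39 nodes
Sum: 50

50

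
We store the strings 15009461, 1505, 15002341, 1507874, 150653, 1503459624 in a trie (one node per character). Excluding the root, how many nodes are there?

27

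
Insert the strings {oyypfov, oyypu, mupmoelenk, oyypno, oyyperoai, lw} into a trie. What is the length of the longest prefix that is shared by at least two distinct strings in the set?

4

The deepest shared node is where two words last agree before diverging.
e.g. "oyyperoai" and "oyypfov" share the prefix "oyyp" of length 4; no pair shares a longer one.
Longest shared-prefix length: 4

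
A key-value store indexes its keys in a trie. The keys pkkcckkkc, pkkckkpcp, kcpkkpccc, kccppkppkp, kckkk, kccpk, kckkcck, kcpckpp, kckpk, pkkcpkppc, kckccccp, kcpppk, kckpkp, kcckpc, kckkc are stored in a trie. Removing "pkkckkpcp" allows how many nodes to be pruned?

5

Walk "pkkckkpcp" from the leaf back toward the root, removing each node that no remaining word uses.
The suffix "kkpcp" (5 nodes) is used only by "pkkckkpcp"; the node for "pkkc" still has the child "c", so pruning stops there.
Nodes removed: 5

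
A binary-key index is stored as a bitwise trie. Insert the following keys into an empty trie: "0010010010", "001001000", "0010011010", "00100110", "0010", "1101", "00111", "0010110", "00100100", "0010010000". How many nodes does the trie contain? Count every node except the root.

25

For each word, the new-node count is its length minus the longest prefix already in the trie:
  "0010010010" → 10 new (0, 0, 1, 0, 0, 1, 0, 0, 1, 0)
  "001001000" → prefix "00100100" already present; 1 new (0)
  "0010011010" → prefix "001001" already present; 4 new (1, 0, 1, 0)
  "00100110" → prefix "00100110" already present; 0 new (none)
  "0010" → prefix "0010" already present; 0 new (none)
  "1101" → 4 new (1, 1, 0, 1)
  "00111" → prefix "001" already present; 2 new (1, 1)
  "0010110" → prefix "0010" already present; 3 new (1, 1, 0)
  "00100100" → prefix "00100100" already present; 0 new (none)
  "0010010000" → prefix "001001000" already present; 1 new (0)
Total nodes = 10 + 1 + 4 + 0 + 0 + 4 + 2 + 3 + 0 + 1 = 25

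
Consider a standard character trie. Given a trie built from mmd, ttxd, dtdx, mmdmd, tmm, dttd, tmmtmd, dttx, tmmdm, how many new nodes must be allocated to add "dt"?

"dt" is already a full path in the trie; only an end-marker is added.
No new nodes are needed: 0.

0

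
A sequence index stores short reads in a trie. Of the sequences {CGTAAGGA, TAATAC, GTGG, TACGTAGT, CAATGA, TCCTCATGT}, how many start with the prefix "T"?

3

Traverse to the node for "T", then collect every word in that subtree.
Words under "T": TAATAC, TACGTAGT, TCCTCATGT
Count: 3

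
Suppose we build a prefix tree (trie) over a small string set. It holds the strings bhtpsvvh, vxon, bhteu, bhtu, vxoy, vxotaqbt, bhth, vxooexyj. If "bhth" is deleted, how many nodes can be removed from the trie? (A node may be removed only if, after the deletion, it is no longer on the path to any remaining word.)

After clearing the end-marker at "bhth", prune upward until reaching a node still needed by another word.
The suffix "h" (1 node) is used only by "bhth"; the node for "bht" still has the child "p", so pruning stops there.
Nodes removed: 1

1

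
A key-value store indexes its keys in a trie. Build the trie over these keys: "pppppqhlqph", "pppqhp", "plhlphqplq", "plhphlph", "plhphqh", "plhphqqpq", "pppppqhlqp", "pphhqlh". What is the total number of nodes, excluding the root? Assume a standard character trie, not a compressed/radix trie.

38

Insert word by word; a character creates a node only if that edge doesn't already exist:
  "pppppqhlqph" → 11 new (p, p, p, p, p, q, h, l, q, p, h)
  "pppqhp" → prefix "ppp" already present; 3 new (q, h, p)
  "plhlphqplq" → prefix "p" already present; 9 new (l, h, l, p, h, q, p, l, q)
  "plhphlph" → prefix "plh" already present; 5 new (p, h, l, p, h)
  "plhphqh" → prefix "plhph" already present; 2 new (q, h)
  "plhphqqpq" → prefix "plhphq" already present; 3 new (q, p, q)
  "pppppqhlqp" → prefix "pppppqhlqp" already present; 0 new (none)
  "pphhqlh" → prefix "pp" already present; 5 new (h, h, q, l, h)
Total nodes = 11 + 3 + 9 + 5 + 2 + 3 + 0 + 5 = 38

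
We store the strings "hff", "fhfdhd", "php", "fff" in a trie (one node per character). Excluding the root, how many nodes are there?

Count nodes per top-level branch (shared prefixes stored once):
  'f'-branch (fff, fhfdhd): 8 nodes
  'h'-branch (hff): 3 nodes
  'p'-branch (php): 3 nodes
Sum: 14

14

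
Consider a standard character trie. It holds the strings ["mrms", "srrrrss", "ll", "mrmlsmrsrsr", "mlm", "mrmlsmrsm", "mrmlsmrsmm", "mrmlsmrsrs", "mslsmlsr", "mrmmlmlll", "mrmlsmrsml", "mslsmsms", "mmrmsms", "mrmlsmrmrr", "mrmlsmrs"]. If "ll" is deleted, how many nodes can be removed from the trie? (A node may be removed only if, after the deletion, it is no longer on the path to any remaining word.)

2

After clearing the end-marker at "ll", prune upward until reaching a node still needed by another word.
No other word shares any prefix with "ll", so all 2 of its nodes go.
Nodes removed: 2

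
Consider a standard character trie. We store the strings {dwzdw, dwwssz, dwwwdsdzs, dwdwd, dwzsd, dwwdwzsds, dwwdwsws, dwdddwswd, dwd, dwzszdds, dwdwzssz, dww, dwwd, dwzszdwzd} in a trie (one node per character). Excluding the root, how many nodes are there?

Trace insertions, counting only characters that open a new branch:
  "dwzdw" → 5 new (d, w, z, d, w)
  "dwwssz" → prefix "dw" already present; 4 new (w, s, s, z)
  "dwwwdsdzs" → prefix "dww" already present; 6 new (w, d, s, d, z, s)
  "dwdwd" → prefix "dw" already present; 3 new (d, w, d)
  "dwzsd" → prefix "dwz" already present; 2 new (s, d)
  "dwwdwzsds" → prefix "dww" already present; 6 new (d, w, z, s, d, s)
  "dwwdwsws" → prefix "dwwdw" already present; 3 new (s, w, s)
  "dwdddwswd" → prefix "dwd" already present; 6 new (d, d, w, s, w, d)
  "dwd" → prefix "dwd" already present; 0 new (none)
  "dwzszdds" → prefix "dwzs" already present; 4 new (z, d, d, s)
  "dwdwzssz" → prefix "dwdw" already present; 4 new (z, s, s, z)
  "dww" → prefix "dww" already present; 0 new (none)
  "dwwd" → prefix "dwwd" already present; 0 new (none)
  "dwzszdwzd" → prefix "dwzszd" already present; 3 new (w, z, d)
Total nodes = 5 + 4 + 6 + 3 + 2 + 6 + 3 + 6 + 0 + 4 + 4 + 0 + 0 + 3 = 46

46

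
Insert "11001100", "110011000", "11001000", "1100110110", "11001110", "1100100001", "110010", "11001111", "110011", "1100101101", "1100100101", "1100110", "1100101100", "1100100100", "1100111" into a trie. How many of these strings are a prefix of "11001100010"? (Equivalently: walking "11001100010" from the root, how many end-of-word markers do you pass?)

4

Check each prefix of "11001100010" against the stored set — each match is an end-marker on the path.
Prefixes of the query that are stored words: "110011", "1100110", "11001100", "110011000"
Count: 4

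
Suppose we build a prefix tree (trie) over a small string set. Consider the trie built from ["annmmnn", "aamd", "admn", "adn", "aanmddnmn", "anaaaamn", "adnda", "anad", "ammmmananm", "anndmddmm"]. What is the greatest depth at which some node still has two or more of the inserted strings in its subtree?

Equivalently: take the maximum, over all pairs, of their longest common prefix length.
"adn" and "adnda" agree on "adn" (3 characters) before diverging; nothing deeper is shared.
Longest shared-prefix length: 3

3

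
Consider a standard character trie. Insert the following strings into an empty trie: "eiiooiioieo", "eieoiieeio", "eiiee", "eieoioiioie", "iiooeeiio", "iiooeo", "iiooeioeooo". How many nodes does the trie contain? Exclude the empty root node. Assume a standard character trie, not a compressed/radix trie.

Insert word by word; a character creates a node only if that edge doesn't already exist:
  "eiiooiioieo" → 11 new (e, i, i, o, o, i, i, o, i, e, o)
  "eieoiieeio" → prefix "ei" already present; 8 new (e, o, i, i, e, e, i, o)
  "eiiee" → prefix "eii" already present; 2 new (e, e)
  "eieoioiioie" → prefix "eieoi" already present; 6 new (o, i, i, o, i, e)
  "iiooeeiio" → 9 new (i, i, o, o, e, e, i, i, o)
  "iiooeo" → prefix "iiooe" already present; 1 new (o)
  "iiooeioeooo" → prefix "iiooe" already present; 6 new (i, o, e, o, o, o)
Total nodes = 11 + 8 + 2 + 6 + 9 + 1 + 6 = 43

43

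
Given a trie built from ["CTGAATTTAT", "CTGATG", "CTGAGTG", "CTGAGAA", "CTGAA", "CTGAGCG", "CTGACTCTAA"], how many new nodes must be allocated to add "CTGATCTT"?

3

"CTGAT" is already a path in the trie; the remaining "CTT" must be added.
New nodes needed: |"CTGATCTT"| − 5 = 8 − 5 = 3.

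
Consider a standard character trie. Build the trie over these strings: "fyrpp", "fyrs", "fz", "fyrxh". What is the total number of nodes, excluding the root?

Trace insertions, counting only characters that open a new branch:
  "fyrpp" → 5 new (f, y, r, p, p)
  "fyrs" → prefix "fyr" already present; 1 new (s)
  "fz" → prefix "f" already present; 1 new (z)
  "fyrxh" → prefix "fyr" already present; 2 new (x, h)
Total nodes = 5 + 1 + 1 + 2 = 9

9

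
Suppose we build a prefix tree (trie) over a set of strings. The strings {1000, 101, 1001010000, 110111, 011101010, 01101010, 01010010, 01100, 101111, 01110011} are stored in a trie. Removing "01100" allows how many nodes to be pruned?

After clearing the end-marker at "01100", prune upward until reaching a node still needed by another word.
The suffix "0" (1 node) is used only by "01100"; the node for "0110" still has the child "1", so pruning stops there.
Nodes removed: 1

1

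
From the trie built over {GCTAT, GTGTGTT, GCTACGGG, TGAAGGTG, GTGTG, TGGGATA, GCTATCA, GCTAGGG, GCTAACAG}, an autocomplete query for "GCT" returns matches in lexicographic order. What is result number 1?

Words with prefix "GCT", in lexicographic order: "GCTAACAG", "GCTACGGG", "GCTAGGG", "GCTAT", "GCTATCA"
The 1st is GCTAACAG.

GCTAACAG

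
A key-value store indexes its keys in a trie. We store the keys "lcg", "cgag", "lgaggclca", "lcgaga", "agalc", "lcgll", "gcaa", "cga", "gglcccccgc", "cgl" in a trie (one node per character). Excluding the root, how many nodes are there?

39

Count nodes per top-level branch (shared prefixes stored once):
  'a'-branch (agalc): 5 nodes
  'c'-branch (cga, cgag, cgl): 5 nodes
  'g'-branch (gcaa, gglcccccgc): 13 nodes
  'l'-branch (lcg, lcgaga, lcgll, lgaggclca): 16 nodes
Sum: 39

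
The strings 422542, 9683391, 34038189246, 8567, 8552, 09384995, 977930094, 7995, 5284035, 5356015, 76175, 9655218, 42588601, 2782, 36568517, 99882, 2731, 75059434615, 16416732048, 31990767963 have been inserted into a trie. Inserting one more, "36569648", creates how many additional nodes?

4

"3656" is already a path in the trie; the remaining "9648" must be added.
New nodes needed: |"36569648"| − 4 = 8 − 4 = 4.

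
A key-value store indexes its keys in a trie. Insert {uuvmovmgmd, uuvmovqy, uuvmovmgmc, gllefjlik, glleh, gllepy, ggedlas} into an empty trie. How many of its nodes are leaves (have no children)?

A leaf is a node with no children — equivalently, the end of a word that is not a proper prefix of any other stored word.
Those words: "ggedlas", "gllefjlik", "glleh", "gllepy", "uuvmovmgmc", "uuvmovmgmd", "uuvmovqy"
Leaf count: 7

7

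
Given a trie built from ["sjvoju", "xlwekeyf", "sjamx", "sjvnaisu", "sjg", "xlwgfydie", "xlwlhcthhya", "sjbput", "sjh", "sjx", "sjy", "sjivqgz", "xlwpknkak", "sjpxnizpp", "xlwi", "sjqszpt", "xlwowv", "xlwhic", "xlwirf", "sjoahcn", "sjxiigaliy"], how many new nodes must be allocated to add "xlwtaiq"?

Walking "xlwtaiq" from the root, the first 3 characters ("xlw") follow existing edges; "t" is the first miss.
New nodes needed: |"xlwtaiq"| − 3 = 7 − 3 = 4.

4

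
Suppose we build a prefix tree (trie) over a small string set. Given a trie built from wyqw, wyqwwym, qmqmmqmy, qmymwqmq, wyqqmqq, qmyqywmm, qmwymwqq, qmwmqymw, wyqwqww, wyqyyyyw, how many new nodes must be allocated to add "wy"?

"wy" is already a full path in the trie; only an end-marker is added.
No new nodes are needed: 0.

0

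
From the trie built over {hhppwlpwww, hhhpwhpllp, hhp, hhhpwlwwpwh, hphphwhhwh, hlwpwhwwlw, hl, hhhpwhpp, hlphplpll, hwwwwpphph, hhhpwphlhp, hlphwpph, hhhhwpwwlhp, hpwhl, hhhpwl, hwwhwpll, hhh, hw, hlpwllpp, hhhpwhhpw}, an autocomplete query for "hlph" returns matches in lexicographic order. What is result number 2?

hlphwpph

Words with prefix "hlph", in lexicographic order: "hlphplpll", "hlphwpph"
Position 2: hlphwpph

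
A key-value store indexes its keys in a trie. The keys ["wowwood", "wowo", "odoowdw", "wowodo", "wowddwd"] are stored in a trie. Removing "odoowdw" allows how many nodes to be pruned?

7

Walk "odoowdw" from the leaf back toward the root, removing each node that no remaining word uses.
No other word shares any prefix with "odoowdw", so all 7 of its nodes go.
Nodes removed: 7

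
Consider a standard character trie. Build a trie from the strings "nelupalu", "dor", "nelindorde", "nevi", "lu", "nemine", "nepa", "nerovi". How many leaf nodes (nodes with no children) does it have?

Leaves are exactly the stored words that no other stored word extends.
Those words: "dor", "lu", "nelindorde", "nelupalu", "nemine", "nepa", "nerovi", "nevi"
Leaf count: 8

8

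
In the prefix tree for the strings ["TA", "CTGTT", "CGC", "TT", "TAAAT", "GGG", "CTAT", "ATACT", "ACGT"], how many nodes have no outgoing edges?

A leaf is a node with no children — equivalently, the end of a word that is not a proper prefix of any other stored word.
Those words: "ACGT", "ATACT", "CGC", "CTAT", "CTGTT", "GGG", "TAAAT", "TT"
Leaf count: 8

8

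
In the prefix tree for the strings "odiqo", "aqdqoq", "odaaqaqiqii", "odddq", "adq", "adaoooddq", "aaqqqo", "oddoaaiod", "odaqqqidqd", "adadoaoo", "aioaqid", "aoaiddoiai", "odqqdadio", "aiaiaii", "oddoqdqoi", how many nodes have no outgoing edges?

Leaves are exactly the stored words that no other stored word extends.
Those words: "aaqqqo", "adadoaoo", "adaoooddq", "adq", "aiaiaii", "aioaqid", "aoaiddoiai", "aqdqoq", "odaaqaqiqii", "odaqqqidqd", "odddq", "oddoaaiod", "oddoqdqoi", "odiqo", "odqqdadio"
Leaf count: 15

15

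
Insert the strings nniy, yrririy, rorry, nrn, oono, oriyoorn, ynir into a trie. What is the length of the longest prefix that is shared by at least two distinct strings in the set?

The deepest shared node is where two words last agree before diverging.
"nniy" and "nrn" agree on "n" (1 characters) before diverging; nothing deeper is shared.
Longest shared-prefix length: 1

1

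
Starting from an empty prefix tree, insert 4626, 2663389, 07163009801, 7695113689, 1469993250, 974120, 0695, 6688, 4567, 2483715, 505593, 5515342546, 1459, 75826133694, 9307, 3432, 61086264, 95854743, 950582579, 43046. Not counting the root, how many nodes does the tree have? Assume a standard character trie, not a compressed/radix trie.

Trace insertions, counting only characters that open a new branch:
  "4626" → 4 new (4, 6, 2, 6)
  "2663389" → 7 new (2, 6, 6, 3, 3, 8, 9)
  "07163009801" → 11 new (0, 7, 1, 6, 3, 0, 0, 9, 8, 0, 1)
  "7695113689" → 10 new (7, 6, 9, 5, 1, 1, 3, 6, 8, 9)
  "1469993250" → 10 new (1, 4, 6, 9, 9, 9, 3, 2, 5, 0)
  "974120" → 6 new (9, 7, 4, 1, 2, 0)
  "0695" → prefix "0" already present; 3 new (6, 9, 5)
  "6688" → 4 new (6, 6, 8, 8)
  "4567" → prefix "4" already present; 3 new (5, 6, 7)
  "2483715" → prefix "2" already present; 6 new (4, 8, 3, 7, 1, 5)
  "505593" → 6 new (5, 0, 5, 5, 9, 3)
  "5515342546" → prefix "5" already present; 9 new (5, 1, 5, 3, 4, 2, 5, 4, 6)
  "1459" → prefix "14" already present; 2 new (5, 9)
  "75826133694" → prefix "7" already present; 10 new (5, 8, 2, 6, 1, 3, 3, 6, 9, 4)
  "9307" → prefix "9" already present; 3 new (3, 0, 7)
  "3432" → 4 new (3, 4, 3, 2)
  "61086264" → prefix "6" already present; 7 new (1, 0, 8, 6, 2, 6, 4)
  "95854743" → prefix "9" already present; 7 new (5, 8, 5, 4, 7, 4, 3)
  "950582579" → prefix "95" already present; 7 new (0, 5, 8, 2, 5, 7, 9)
  "43046" → prefix "4" already present; 4 new (3, 0, 4, 6)
Total nodes = 4 + 7 + 11 + 10 + 10 + 6 + 3 + 4 + 3 + 6 + 6 + 9 + 2 + 10 + 3 + 4 + 7 + 7 + 7 + 4 = 123

123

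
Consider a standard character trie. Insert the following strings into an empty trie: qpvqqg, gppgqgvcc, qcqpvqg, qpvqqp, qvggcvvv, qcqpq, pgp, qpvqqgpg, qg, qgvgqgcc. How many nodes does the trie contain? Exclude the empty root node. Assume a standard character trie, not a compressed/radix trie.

Insert word by word; a character creates a node only if that edge doesn't already exist:
  "qpvqqg" → 6 new (q, p, v, q, q, g)
  "gppgqgvcc" → 9 new (g, p, p, g, q, g, v, c, c)
  "qcqpvqg" → prefix "q" already present; 6 new (c, q, p, v, q, g)
  "qpvqqp" → prefix "qpvqq" already present; 1 new (p)
  "qvggcvvv" → prefix "q" already present; 7 new (v, g, g, c, v, v, v)
  "qcqpq" → prefix "qcqp" already present; 1 new (q)
  "pgp" → 3 new (p, g, p)
  "qpvqqgpg" → prefix "qpvqqg" already present; 2 new (p, g)
  "qg" → prefix "q" already present; 1 new (g)
  "qgvgqgcc" → prefix "qg" already present; 6 new (v, g, q, g, c, c)
Total nodes = 6 + 9 + 6 + 1 + 7 + 1 + 3 + 2 + 1 + 6 = 42

42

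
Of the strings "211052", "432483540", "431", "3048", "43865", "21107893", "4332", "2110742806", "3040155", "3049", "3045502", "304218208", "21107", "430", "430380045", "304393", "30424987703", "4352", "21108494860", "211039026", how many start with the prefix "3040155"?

Traverse to the node for "3040155", then collect every word in that subtree.
Matches: "3040155"
Count: 1

1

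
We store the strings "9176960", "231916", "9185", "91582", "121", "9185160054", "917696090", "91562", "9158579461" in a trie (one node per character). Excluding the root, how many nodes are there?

37

Insert word by word; a character creates a node only if that edge doesn't already exist:
  "9176960" → 7 new (9, 1, 7, 6, 9, 6, 0)
  "231916" → 6 new (2, 3, 1, 9, 1, 6)
  "9185" → prefix "91" already present; 2 new (8, 5)
  "91582" → prefix "91" already present; 3 new (5, 8, 2)
  "121" → 3 new (1, 2, 1)
  "9185160054" → prefix "9185" already present; 6 new (1, 6, 0, 0, 5, 4)
  "917696090" → prefix "9176960" already present; 2 new (9, 0)
  "91562" → prefix "915" already present; 2 new (6, 2)
  "9158579461" → prefix "9158" already present; 6 new (5, 7, 9, 4, 6, 1)
Total nodes = 7 + 6 + 2 + 3 + 3 + 6 + 2 + 2 + 6 = 37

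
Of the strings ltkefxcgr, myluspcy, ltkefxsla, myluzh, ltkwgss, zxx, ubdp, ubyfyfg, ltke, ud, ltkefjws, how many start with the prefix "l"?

Traverse to the node for "l", then collect every word in that subtree.
Words under "l": ltke, ltkefjws, ltkefxcgr, ltkefxsla, ltkwgss
Count: 5

5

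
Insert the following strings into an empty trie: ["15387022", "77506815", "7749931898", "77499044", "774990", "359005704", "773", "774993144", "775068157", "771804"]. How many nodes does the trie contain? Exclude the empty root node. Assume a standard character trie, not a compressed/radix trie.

For each word, the new-node count is its length minus the longest prefix already in the trie:
  "15387022" → 8 new (1, 5, 3, 8, 7, 0, 2, 2)
  "77506815" → 8 new (7, 7, 5, 0, 6, 8, 1, 5)
  "7749931898" → prefix "77" already present; 8 new (4, 9, 9, 3, 1, 8, 9, 8)
  "77499044" → prefix "77499" already present; 3 new (0, 4, 4)
  "774990" → prefix "774990" already present; 0 new (none)
  "359005704" → 9 new (3, 5, 9, 0, 0, 5, 7, 0, 4)
  "773" → prefix "77" already present; 1 new (3)
  "774993144" → prefix "7749931" already present; 2 new (4, 4)
  "775068157" → prefix "77506815" already present; 1 new (7)
  "771804" → prefix "77" already present; 4 new (1, 8, 0, 4)
Total nodes = 8 + 8 + 8 + 3 + 0 + 9 + 1 + 2 + 1 + 4 = 44

44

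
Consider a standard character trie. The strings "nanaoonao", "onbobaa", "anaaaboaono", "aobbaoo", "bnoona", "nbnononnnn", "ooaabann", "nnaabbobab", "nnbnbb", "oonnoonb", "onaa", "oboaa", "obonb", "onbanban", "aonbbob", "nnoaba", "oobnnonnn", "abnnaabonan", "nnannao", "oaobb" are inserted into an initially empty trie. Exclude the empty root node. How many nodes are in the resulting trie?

Insert word by word; a character creates a node only if that edge doesn't already exist:
  "nanaoonao" → 9 new (n, a, n, a, o, o, n, a, o)
  "onbobaa" → 7 new (o, n, b, o, b, a, a)
  "anaaaboaono" → 11 new (a, n, a, a, a, b, o, a, o, n, o)
  "aobbaoo" → prefix "a" already present; 6 new (o, b, b, a, o, o)
  "bnoona" → 6 new (b, n, o, o, n, a)
  "nbnononnnn" → prefix "n" already present; 9 new (b, n, o, n, o, n, n, n, n)
  "ooaabann" → prefix "o" already present; 7 new (o, a, a, b, a, n, n)
  "nnaabbobab" → prefix "n" already present; 9 new (n, a, a, b, b, o, b, a, b)
  "nnbnbb" → prefix "nn" already present; 4 new (b, n, b, b)
  "oonnoonb" → prefix "oo" already present; 6 new (n, n, o, o, n, b)
  "onaa" → prefix "on" already present; 2 new (a, a)
  "oboaa" → prefix "o" already present; 4 new (b, o, a, a)
  "obonb" → prefix "obo" already present; 2 new (n, b)
  "onbanban" → prefix "onb" already present; 5 new (a, n, b, a, n)
  "aonbbob" → prefix "ao" already present; 5 new (n, b, b, o, b)
  "nnoaba" → prefix "nn" already present; 4 new (o, a, b, a)
  "oobnnonnn" → prefix "oo" already present; 7 new (b, n, n, o, n, n, n)
  "abnnaabonan" → prefix "a" already present; 10 new (b, n, n, a, a, b, o, n, a, n)
  "nnannao" → prefix "nna" already present; 4 new (n, n, a, o)
  "oaobb" → prefix "o" already present; 4 new (a, o, b, b)
Total nodes = 9 + 7 + 11 + 6 + 6 + 9 + 7 + 9 + 4 + 6 + 2 + 4 + 2 + 5 + 5 + 4 + 7 + 10 + 4 + 4 = 121

121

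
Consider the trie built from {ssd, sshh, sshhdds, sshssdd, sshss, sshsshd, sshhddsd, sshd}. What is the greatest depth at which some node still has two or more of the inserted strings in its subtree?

7

Look for the deepest trie node that still has at least two words in its subtree.
e.g. "sshhdds" and "sshhddsd" share the prefix "sshhdds" of length 7; no pair shares a longer one.
Longest shared-prefix length: 7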